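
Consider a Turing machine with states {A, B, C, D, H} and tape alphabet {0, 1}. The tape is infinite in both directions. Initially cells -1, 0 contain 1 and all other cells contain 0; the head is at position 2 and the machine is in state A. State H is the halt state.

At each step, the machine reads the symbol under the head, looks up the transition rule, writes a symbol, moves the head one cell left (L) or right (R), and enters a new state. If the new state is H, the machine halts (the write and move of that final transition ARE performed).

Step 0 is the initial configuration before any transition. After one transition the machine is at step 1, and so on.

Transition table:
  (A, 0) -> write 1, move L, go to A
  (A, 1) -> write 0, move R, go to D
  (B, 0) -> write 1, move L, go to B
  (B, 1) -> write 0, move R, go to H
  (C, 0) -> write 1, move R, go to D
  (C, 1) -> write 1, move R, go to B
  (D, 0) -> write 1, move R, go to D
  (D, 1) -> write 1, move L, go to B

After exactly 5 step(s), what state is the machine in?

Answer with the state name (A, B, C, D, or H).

Step 1: in state A at pos 2, read 0 -> (A,0)->write 1,move L,goto A. Now: state=A, head=1, tape[-2..3]=011010 (head:    ^)
Step 2: in state A at pos 1, read 0 -> (A,0)->write 1,move L,goto A. Now: state=A, head=0, tape[-2..3]=011110 (head:   ^)
Step 3: in state A at pos 0, read 1 -> (A,1)->write 0,move R,goto D. Now: state=D, head=1, tape[-2..3]=010110 (head:    ^)
Step 4: in state D at pos 1, read 1 -> (D,1)->write 1,move L,goto B. Now: state=B, head=0, tape[-2..3]=010110 (head:   ^)
Step 5: in state B at pos 0, read 0 -> (B,0)->write 1,move L,goto B. Now: state=B, head=-1, tape[-2..3]=011110 (head:  ^)

Answer: B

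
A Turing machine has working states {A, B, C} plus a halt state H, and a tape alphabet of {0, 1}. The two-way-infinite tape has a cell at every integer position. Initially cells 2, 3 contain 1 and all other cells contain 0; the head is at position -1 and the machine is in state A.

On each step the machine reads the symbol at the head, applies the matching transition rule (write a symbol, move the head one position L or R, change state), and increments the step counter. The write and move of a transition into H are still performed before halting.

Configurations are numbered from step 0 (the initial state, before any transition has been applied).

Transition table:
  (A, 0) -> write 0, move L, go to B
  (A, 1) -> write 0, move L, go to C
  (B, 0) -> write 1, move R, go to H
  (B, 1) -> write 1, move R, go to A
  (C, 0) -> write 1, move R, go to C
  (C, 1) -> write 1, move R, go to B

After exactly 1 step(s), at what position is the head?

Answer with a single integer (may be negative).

Step 1: in state A at pos -1, read 0 -> (A,0)->write 0,move L,goto B. Now: state=B, head=-2, tape[-3..4]=00000110 (head:  ^)

Answer: -2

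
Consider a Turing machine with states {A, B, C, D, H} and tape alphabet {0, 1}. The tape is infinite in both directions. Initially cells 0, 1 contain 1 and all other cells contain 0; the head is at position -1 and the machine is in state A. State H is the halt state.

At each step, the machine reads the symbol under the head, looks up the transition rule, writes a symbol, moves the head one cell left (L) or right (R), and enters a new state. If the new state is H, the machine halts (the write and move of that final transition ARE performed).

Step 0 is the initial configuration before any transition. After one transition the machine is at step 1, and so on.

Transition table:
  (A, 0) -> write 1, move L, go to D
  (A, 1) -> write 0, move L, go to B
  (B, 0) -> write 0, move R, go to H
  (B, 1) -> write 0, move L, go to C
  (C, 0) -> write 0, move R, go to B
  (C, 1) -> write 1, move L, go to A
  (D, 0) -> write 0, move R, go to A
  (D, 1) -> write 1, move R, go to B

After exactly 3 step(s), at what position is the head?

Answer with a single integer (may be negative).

Step 1: in state A at pos -1, read 0 -> (A,0)->write 1,move L,goto D. Now: state=D, head=-2, tape[-3..2]=001110 (head:  ^)
Step 2: in state D at pos -2, read 0 -> (D,0)->write 0,move R,goto A. Now: state=A, head=-1, tape[-3..2]=001110 (head:   ^)
Step 3: in state A at pos -1, read 1 -> (A,1)->write 0,move L,goto B. Now: state=B, head=-2, tape[-3..2]=000110 (head:  ^)

Answer: -2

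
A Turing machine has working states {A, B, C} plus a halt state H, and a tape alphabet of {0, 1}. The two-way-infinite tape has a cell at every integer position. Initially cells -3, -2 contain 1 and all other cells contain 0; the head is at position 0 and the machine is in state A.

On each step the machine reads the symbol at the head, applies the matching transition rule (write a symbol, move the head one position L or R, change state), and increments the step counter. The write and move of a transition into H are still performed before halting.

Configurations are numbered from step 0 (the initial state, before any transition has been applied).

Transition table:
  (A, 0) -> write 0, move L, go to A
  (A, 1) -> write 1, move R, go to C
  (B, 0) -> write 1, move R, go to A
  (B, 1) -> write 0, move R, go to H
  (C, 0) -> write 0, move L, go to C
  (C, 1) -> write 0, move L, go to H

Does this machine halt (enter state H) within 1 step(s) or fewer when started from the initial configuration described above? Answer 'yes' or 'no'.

Answer: no

Derivation:
Step 1: in state A at pos 0, read 0 -> (A,0)->write 0,move L,goto A. Now: state=A, head=-1, tape[-4..1]=011000 (head:    ^)
After 1 step(s): state = A (not H) -> not halted within 1 -> no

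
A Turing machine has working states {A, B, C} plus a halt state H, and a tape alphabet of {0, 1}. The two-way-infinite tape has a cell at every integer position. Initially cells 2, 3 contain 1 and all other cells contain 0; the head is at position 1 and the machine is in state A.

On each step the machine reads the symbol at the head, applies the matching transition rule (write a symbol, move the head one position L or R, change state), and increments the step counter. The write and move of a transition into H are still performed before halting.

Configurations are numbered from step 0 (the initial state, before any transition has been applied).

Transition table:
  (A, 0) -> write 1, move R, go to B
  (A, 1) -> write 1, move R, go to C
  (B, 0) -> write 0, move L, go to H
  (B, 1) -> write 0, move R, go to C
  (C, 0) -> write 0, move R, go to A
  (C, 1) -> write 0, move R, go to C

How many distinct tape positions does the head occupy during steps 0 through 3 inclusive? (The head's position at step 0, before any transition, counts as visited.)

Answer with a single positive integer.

Step 1: in state A at pos 1, read 0 -> (A,0)->write 1,move R,goto B. Now: state=B, head=2, tape[0..4]=01110 (head:   ^)
Step 2: in state B at pos 2, read 1 -> (B,1)->write 0,move R,goto C. Now: state=C, head=3, tape[0..4]=01010 (head:    ^)
Step 3: in state C at pos 3, read 1 -> (C,1)->write 0,move R,goto C. Now: state=C, head=4, tape[0..5]=010000 (head:     ^)
Head positions at steps 0..3: starting at 1, distinct positions visited = {1, 2, 3, 4} -> 4 position(s)

Answer: 4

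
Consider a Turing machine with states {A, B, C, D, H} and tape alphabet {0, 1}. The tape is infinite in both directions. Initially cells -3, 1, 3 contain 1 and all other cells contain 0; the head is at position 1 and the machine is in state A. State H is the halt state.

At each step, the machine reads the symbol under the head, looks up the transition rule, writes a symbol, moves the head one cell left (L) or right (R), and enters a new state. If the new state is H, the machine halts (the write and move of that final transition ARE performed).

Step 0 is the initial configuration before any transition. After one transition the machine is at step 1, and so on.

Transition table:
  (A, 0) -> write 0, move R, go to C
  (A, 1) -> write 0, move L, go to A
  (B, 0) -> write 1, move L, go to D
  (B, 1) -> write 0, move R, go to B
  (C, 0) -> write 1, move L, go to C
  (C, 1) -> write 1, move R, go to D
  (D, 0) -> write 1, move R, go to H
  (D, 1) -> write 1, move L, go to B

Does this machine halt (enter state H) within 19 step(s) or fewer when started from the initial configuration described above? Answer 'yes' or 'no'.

Answer: yes

Derivation:
Step 1: in state A at pos 1, read 1 -> (A,1)->write 0,move L,goto A. Now: state=A, head=0, tape[-4..4]=010000010 (head:     ^)
Step 2: in state A at pos 0, read 0 -> (A,0)->write 0,move R,goto C. Now: state=C, head=1, tape[-4..4]=010000010 (head:      ^)
Step 3: in state C at pos 1, read 0 -> (C,0)->write 1,move L,goto C. Now: state=C, head=0, tape[-4..4]=010001010 (head:     ^)
Step 4: in state C at pos 0, read 0 -> (C,0)->write 1,move L,goto C. Now: state=C, head=-1, tape[-4..4]=010011010 (head:    ^)
Step 5: in state C at pos -1, read 0 -> (C,0)->write 1,move L,goto C. Now: state=C, head=-2, tape[-4..4]=010111010 (head:   ^)
Step 6: in state C at pos -2, read 0 -> (C,0)->write 1,move L,goto C. Now: state=C, head=-3, tape[-4..4]=011111010 (head:  ^)
Step 7: in state C at pos -3, read 1 -> (C,1)->write 1,move R,goto D. Now: state=D, head=-2, tape[-4..4]=011111010 (head:   ^)
Step 8: in state D at pos -2, read 1 -> (D,1)->write 1,move L,goto B. Now: state=B, head=-3, tape[-4..4]=011111010 (head:  ^)
Step 9: in state B at pos -3, read 1 -> (B,1)->write 0,move R,goto B. Now: state=B, head=-2, tape[-4..4]=001111010 (head:   ^)
Step 10: in state B at pos -2, read 1 -> (B,1)->write 0,move R,goto B. Now: state=B, head=-1, tape[-4..4]=000111010 (head:    ^)
Step 11: in state B at pos -1, read 1 -> (B,1)->write 0,move R,goto B. Now: state=B, head=0, tape[-4..4]=000011010 (head:     ^)
Step 12: in state B at pos 0, read 1 -> (B,1)->write 0,move R,goto B. Now: state=B, head=1, tape[-4..4]=000001010 (head:      ^)
Step 13: in state B at pos 1, read 1 -> (B,1)->write 0,move R,goto B. Now: state=B, head=2, tape[-4..4]=000000010 (head:       ^)
Step 14: in state B at pos 2, read 0 -> (B,0)->write 1,move L,goto D. Now: state=D, head=1, tape[-4..4]=000000110 (head:      ^)
Step 15: in state D at pos 1, read 0 -> (D,0)->write 1,move R,goto H. Now: state=H, head=2, tape[-4..4]=000001110 (head:       ^)
State H reached at step 15; 15 <= 19 -> yes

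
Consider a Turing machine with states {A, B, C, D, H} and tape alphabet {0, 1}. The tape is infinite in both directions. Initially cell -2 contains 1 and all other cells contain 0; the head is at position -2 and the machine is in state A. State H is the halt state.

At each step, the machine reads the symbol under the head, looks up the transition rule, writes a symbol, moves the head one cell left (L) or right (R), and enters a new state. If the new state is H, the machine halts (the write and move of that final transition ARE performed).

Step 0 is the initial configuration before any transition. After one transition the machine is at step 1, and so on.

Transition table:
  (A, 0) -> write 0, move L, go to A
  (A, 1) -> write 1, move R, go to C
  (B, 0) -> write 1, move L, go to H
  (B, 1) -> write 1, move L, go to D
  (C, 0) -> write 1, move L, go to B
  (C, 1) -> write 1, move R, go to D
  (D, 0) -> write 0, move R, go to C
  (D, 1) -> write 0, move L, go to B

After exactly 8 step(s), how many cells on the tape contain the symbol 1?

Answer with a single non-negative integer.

Answer: 1

Derivation:
Step 1: in state A at pos -2, read 1 -> (A,1)->write 1,move R,goto C. Now: state=C, head=-1, tape[-3..0]=0100 (head:   ^)
Step 2: in state C at pos -1, read 0 -> (C,0)->write 1,move L,goto B. Now: state=B, head=-2, tape[-3..0]=0110 (head:  ^)
Step 3: in state B at pos -2, read 1 -> (B,1)->write 1,move L,goto D. Now: state=D, head=-3, tape[-4..0]=00110 (head:  ^)
Step 4: in state D at pos -3, read 0 -> (D,0)->write 0,move R,goto C. Now: state=C, head=-2, tape[-4..0]=00110 (head:   ^)
Step 5: in state C at pos -2, read 1 -> (C,1)->write 1,move R,goto D. Now: state=D, head=-1, tape[-4..0]=00110 (head:    ^)
Step 6: in state D at pos -1, read 1 -> (D,1)->write 0,move L,goto B. Now: state=B, head=-2, tape[-4..0]=00100 (head:   ^)
Step 7: in state B at pos -2, read 1 -> (B,1)->write 1,move L,goto D. Now: state=D, head=-3, tape[-4..0]=00100 (head:  ^)
Step 8: in state D at pos -3, read 0 -> (D,0)->write 0,move R,goto C. Now: state=C, head=-2, tape[-4..0]=00100 (head:   ^)
Cells containing 1 after step 8: {-2} -> 1 cell(s)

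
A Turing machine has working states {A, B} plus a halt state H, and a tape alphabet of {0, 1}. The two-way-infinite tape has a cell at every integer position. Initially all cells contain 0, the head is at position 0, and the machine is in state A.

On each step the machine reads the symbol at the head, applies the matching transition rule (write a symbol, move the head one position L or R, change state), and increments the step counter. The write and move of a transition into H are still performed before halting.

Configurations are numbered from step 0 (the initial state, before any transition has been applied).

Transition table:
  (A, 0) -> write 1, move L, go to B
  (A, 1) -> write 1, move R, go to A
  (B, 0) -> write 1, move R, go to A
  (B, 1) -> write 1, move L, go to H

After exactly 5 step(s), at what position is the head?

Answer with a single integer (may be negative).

Step 1: in state A at pos 0, read 0 -> (A,0)->write 1,move L,goto B. Now: state=B, head=-1, tape[-2..1]=0010 (head:  ^)
Step 2: in state B at pos -1, read 0 -> (B,0)->write 1,move R,goto A. Now: state=A, head=0, tape[-2..1]=0110 (head:   ^)
Step 3: in state A at pos 0, read 1 -> (A,1)->write 1,move R,goto A. Now: state=A, head=1, tape[-2..2]=01100 (head:    ^)
Step 4: in state A at pos 1, read 0 -> (A,0)->write 1,move L,goto B. Now: state=B, head=0, tape[-2..2]=01110 (head:   ^)
Step 5: in state B at pos 0, read 1 -> (B,1)->write 1,move L,goto H. Now: state=H, head=-1, tape[-2..2]=01110 (head:  ^)

Answer: -1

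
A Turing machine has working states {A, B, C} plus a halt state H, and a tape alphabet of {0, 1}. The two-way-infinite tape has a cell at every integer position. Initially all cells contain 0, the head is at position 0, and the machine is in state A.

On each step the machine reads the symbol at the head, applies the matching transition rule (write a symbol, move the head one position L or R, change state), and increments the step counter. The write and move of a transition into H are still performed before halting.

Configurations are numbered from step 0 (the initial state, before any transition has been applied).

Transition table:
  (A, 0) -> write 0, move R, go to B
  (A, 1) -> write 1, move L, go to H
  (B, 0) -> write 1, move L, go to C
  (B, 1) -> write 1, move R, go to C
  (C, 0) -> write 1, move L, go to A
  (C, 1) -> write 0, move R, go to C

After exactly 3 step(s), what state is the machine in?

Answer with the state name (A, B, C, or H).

Answer: A

Derivation:
Step 1: in state A at pos 0, read 0 -> (A,0)->write 0,move R,goto B. Now: state=B, head=1, tape[-1..2]=0000 (head:   ^)
Step 2: in state B at pos 1, read 0 -> (B,0)->write 1,move L,goto C. Now: state=C, head=0, tape[-1..2]=0010 (head:  ^)
Step 3: in state C at pos 0, read 0 -> (C,0)->write 1,move L,goto A. Now: state=A, head=-1, tape[-2..2]=00110 (head:  ^)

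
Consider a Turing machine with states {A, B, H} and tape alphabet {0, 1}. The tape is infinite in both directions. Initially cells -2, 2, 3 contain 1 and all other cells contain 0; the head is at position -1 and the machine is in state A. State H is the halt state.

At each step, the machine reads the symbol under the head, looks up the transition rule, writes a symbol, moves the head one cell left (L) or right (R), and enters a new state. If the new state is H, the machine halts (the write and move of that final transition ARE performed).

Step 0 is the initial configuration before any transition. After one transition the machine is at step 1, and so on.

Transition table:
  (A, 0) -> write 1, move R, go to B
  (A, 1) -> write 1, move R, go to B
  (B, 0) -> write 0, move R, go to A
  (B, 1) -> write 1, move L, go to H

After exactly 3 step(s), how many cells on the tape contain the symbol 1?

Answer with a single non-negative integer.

Step 1: in state A at pos -1, read 0 -> (A,0)->write 1,move R,goto B. Now: state=B, head=0, tape[-3..4]=01100110 (head:    ^)
Step 2: in state B at pos 0, read 0 -> (B,0)->write 0,move R,goto A. Now: state=A, head=1, tape[-3..4]=01100110 (head:     ^)
Step 3: in state A at pos 1, read 0 -> (A,0)->write 1,move R,goto B. Now: state=B, head=2, tape[-3..4]=01101110 (head:      ^)
Cells containing 1 after step 3: {-2, -1, 1, 2, 3} -> 5 cell(s)

Answer: 5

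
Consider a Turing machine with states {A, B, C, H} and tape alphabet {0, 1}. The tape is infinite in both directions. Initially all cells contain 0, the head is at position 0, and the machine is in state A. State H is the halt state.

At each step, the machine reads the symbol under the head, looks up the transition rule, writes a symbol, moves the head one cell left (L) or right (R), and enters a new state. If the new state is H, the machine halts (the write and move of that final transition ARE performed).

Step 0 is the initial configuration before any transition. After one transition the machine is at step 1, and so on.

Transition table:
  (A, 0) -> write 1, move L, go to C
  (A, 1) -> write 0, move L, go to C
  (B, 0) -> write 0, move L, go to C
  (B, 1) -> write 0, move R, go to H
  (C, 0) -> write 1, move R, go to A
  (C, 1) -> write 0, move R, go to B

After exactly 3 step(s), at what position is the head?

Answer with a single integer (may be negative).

Step 1: in state A at pos 0, read 0 -> (A,0)->write 1,move L,goto C. Now: state=C, head=-1, tape[-2..1]=0010 (head:  ^)
Step 2: in state C at pos -1, read 0 -> (C,0)->write 1,move R,goto A. Now: state=A, head=0, tape[-2..1]=0110 (head:   ^)
Step 3: in state A at pos 0, read 1 -> (A,1)->write 0,move L,goto C. Now: state=C, head=-1, tape[-2..1]=0100 (head:  ^)

Answer: -1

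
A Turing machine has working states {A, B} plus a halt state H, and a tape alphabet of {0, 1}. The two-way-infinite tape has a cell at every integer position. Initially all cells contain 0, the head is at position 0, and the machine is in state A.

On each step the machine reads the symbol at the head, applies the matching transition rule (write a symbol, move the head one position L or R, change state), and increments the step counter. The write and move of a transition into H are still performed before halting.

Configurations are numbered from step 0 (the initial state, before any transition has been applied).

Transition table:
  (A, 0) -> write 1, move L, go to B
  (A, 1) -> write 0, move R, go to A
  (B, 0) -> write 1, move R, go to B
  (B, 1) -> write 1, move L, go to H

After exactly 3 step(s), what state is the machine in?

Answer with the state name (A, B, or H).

Step 1: in state A at pos 0, read 0 -> (A,0)->write 1,move L,goto B. Now: state=B, head=-1, tape[-2..1]=0010 (head:  ^)
Step 2: in state B at pos -1, read 0 -> (B,0)->write 1,move R,goto B. Now: state=B, head=0, tape[-2..1]=0110 (head:   ^)
Step 3: in state B at pos 0, read 1 -> (B,1)->write 1,move L,goto H. Now: state=H, head=-1, tape[-2..1]=0110 (head:  ^)

Answer: H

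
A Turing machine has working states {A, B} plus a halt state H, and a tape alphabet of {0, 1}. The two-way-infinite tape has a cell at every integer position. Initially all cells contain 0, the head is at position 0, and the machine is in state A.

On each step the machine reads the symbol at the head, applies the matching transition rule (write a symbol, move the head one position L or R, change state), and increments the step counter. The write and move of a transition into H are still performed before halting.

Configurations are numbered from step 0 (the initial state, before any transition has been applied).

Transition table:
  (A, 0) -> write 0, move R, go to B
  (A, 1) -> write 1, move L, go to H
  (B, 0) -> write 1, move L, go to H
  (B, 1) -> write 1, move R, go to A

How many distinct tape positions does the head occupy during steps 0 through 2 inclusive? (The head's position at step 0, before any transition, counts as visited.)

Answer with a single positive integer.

Answer: 2

Derivation:
Step 1: in state A at pos 0, read 0 -> (A,0)->write 0,move R,goto B. Now: state=B, head=1, tape[-1..2]=0000 (head:   ^)
Step 2: in state B at pos 1, read 0 -> (B,0)->write 1,move L,goto H. Now: state=H, head=0, tape[-1..2]=0010 (head:  ^)
Head positions at steps 0..2: starting at 0, distinct positions visited = {0, 1} -> 2 position(s)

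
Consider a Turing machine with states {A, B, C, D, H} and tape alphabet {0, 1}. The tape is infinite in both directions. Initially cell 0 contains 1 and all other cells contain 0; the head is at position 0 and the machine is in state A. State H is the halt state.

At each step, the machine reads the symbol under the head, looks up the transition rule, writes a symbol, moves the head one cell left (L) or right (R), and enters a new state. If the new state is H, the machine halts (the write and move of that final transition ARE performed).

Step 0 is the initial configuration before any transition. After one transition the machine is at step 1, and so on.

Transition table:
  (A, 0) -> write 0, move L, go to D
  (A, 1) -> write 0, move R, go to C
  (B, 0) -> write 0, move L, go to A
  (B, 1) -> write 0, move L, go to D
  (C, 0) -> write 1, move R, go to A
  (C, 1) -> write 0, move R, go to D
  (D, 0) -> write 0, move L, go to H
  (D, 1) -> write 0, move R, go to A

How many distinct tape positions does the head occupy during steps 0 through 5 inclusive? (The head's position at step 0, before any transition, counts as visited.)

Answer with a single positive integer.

Step 1: in state A at pos 0, read 1 -> (A,1)->write 0,move R,goto C. Now: state=C, head=1, tape[-1..2]=0000 (head:   ^)
Step 2: in state C at pos 1, read 0 -> (C,0)->write 1,move R,goto A. Now: state=A, head=2, tape[-1..3]=00100 (head:    ^)
Step 3: in state A at pos 2, read 0 -> (A,0)->write 0,move L,goto D. Now: state=D, head=1, tape[-1..3]=00100 (head:   ^)
Step 4: in state D at pos 1, read 1 -> (D,1)->write 0,move R,goto A. Now: state=A, head=2, tape[-1..3]=00000 (head:    ^)
Step 5: in state A at pos 2, read 0 -> (A,0)->write 0,move L,goto D. Now: state=D, head=1, tape[-1..3]=00000 (head:   ^)
Head positions at steps 0..5: starting at 0, distinct positions visited = {0, 1, 2} -> 3 position(s)

Answer: 3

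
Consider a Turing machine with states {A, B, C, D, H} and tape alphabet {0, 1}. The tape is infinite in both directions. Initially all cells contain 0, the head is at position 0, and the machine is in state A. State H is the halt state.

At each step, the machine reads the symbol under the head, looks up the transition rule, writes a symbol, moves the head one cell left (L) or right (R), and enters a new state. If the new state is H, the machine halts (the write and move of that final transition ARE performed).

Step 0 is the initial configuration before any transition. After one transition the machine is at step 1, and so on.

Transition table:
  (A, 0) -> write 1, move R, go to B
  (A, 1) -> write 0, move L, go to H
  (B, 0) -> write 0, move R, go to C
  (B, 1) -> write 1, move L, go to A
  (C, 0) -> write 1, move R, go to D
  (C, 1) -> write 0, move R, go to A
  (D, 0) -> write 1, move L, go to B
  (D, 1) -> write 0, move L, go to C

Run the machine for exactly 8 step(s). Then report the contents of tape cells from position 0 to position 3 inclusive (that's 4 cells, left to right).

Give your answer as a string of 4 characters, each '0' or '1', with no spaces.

Step 1: in state A at pos 0, read 0 -> (A,0)->write 1,move R,goto B. Now: state=B, head=1, tape[-1..2]=0100 (head:   ^)
Step 2: in state B at pos 1, read 0 -> (B,0)->write 0,move R,goto C. Now: state=C, head=2, tape[-1..3]=01000 (head:    ^)
Step 3: in state C at pos 2, read 0 -> (C,0)->write 1,move R,goto D. Now: state=D, head=3, tape[-1..4]=010100 (head:     ^)
Step 4: in state D at pos 3, read 0 -> (D,0)->write 1,move L,goto B. Now: state=B, head=2, tape[-1..4]=010110 (head:    ^)
Step 5: in state B at pos 2, read 1 -> (B,1)->write 1,move L,goto A. Now: state=A, head=1, tape[-1..4]=010110 (head:   ^)
Step 6: in state A at pos 1, read 0 -> (A,0)->write 1,move R,goto B. Now: state=B, head=2, tape[-1..4]=011110 (head:    ^)
Step 7: in state B at pos 2, read 1 -> (B,1)->write 1,move L,goto A. Now: state=A, head=1, tape[-1..4]=011110 (head:   ^)
Step 8: in state A at pos 1, read 1 -> (A,1)->write 0,move L,goto H. Now: state=H, head=0, tape[-1..4]=010110 (head:  ^)

Answer: 1011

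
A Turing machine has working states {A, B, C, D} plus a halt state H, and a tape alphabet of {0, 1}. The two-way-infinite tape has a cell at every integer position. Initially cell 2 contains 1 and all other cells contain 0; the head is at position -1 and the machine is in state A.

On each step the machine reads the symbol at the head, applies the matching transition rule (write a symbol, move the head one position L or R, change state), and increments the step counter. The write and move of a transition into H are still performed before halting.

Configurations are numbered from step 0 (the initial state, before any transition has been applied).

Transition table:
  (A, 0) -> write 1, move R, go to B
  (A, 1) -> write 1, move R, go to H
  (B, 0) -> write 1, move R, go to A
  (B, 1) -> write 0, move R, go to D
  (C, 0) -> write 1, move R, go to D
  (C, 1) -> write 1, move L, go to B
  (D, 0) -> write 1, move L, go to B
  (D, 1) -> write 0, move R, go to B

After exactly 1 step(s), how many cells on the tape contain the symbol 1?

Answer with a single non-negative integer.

Step 1: in state A at pos -1, read 0 -> (A,0)->write 1,move R,goto B. Now: state=B, head=0, tape[-2..3]=010010 (head:   ^)
Cells containing 1 after step 1: {-1, 2} -> 2 cell(s)

Answer: 2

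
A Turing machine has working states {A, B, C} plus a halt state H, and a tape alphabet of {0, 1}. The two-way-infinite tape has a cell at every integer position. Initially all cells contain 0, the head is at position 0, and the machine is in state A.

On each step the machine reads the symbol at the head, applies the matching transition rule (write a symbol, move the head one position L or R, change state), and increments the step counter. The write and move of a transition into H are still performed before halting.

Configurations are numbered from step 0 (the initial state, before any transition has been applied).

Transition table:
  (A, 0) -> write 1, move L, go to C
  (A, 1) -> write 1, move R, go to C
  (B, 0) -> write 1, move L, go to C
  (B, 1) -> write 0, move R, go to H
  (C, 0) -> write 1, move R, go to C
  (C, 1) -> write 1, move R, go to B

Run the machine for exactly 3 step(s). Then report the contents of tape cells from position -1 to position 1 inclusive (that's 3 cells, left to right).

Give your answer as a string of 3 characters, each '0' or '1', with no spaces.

Step 1: in state A at pos 0, read 0 -> (A,0)->write 1,move L,goto C. Now: state=C, head=-1, tape[-2..1]=0010 (head:  ^)
Step 2: in state C at pos -1, read 0 -> (C,0)->write 1,move R,goto C. Now: state=C, head=0, tape[-2..1]=0110 (head:   ^)
Step 3: in state C at pos 0, read 1 -> (C,1)->write 1,move R,goto B. Now: state=B, head=1, tape[-2..2]=01100 (head:    ^)

Answer: 110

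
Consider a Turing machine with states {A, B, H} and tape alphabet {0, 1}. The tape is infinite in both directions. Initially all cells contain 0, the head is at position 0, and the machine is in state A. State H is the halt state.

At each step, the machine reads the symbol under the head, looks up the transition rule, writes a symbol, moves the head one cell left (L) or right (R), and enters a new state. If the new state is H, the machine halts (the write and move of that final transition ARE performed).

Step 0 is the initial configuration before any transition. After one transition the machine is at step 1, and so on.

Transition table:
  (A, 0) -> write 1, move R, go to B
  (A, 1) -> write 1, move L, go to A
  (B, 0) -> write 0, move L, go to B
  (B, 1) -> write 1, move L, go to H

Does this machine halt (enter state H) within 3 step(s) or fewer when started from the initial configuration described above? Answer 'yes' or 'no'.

Step 1: in state A at pos 0, read 0 -> (A,0)->write 1,move R,goto B. Now: state=B, head=1, tape[-1..2]=0100 (head:   ^)
Step 2: in state B at pos 1, read 0 -> (B,0)->write 0,move L,goto B. Now: state=B, head=0, tape[-1..2]=0100 (head:  ^)
Step 3: in state B at pos 0, read 1 -> (B,1)->write 1,move L,goto H. Now: state=H, head=-1, tape[-2..2]=00100 (head:  ^)
State H reached at step 3; 3 <= 3 -> yes

Answer: yes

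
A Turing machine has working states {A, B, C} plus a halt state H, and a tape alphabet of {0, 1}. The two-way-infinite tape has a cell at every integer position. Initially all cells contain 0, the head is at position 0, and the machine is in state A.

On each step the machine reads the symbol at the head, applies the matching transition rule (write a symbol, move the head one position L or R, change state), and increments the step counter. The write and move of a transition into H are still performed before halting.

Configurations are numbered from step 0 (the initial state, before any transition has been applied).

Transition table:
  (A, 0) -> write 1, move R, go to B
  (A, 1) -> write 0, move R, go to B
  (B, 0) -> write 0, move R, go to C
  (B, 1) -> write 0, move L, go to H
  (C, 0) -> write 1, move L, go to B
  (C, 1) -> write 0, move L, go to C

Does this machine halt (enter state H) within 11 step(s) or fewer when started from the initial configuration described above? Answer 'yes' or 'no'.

Step 1: in state A at pos 0, read 0 -> (A,0)->write 1,move R,goto B. Now: state=B, head=1, tape[-1..2]=0100 (head:   ^)
Step 2: in state B at pos 1, read 0 -> (B,0)->write 0,move R,goto C. Now: state=C, head=2, tape[-1..3]=01000 (head:    ^)
Step 3: in state C at pos 2, read 0 -> (C,0)->write 1,move L,goto B. Now: state=B, head=1, tape[-1..3]=01010 (head:   ^)
Step 4: in state B at pos 1, read 0 -> (B,0)->write 0,move R,goto C. Now: state=C, head=2, tape[-1..3]=01010 (head:    ^)
Step 5: in state C at pos 2, read 1 -> (C,1)->write 0,move L,goto C. Now: state=C, head=1, tape[-1..3]=01000 (head:   ^)
Step 6: in state C at pos 1, read 0 -> (C,0)->write 1,move L,goto B. Now: state=B, head=0, tape[-1..3]=01100 (head:  ^)
Step 7: in state B at pos 0, read 1 -> (B,1)->write 0,move L,goto H. Now: state=H, head=-1, tape[-2..3]=000100 (head:  ^)
State H reached at step 7; 7 <= 11 -> yes

Answer: yes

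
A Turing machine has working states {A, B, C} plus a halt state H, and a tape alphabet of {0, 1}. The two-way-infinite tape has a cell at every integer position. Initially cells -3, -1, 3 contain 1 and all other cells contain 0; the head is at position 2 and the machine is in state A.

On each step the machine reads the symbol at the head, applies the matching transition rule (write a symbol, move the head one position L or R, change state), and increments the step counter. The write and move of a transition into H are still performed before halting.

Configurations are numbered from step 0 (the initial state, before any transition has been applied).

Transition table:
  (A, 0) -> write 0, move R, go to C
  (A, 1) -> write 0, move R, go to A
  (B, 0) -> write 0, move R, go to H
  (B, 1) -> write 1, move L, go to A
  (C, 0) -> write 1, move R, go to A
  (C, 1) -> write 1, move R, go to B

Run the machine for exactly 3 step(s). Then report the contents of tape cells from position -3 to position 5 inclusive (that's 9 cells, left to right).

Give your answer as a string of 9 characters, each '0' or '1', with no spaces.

Step 1: in state A at pos 2, read 0 -> (A,0)->write 0,move R,goto C. Now: state=C, head=3, tape[-4..4]=010100010 (head:        ^)
Step 2: in state C at pos 3, read 1 -> (C,1)->write 1,move R,goto B. Now: state=B, head=4, tape[-4..5]=0101000100 (head:         ^)
Step 3: in state B at pos 4, read 0 -> (B,0)->write 0,move R,goto H. Now: state=H, head=5, tape[-4..6]=01010001000 (head:          ^)

Answer: 101000100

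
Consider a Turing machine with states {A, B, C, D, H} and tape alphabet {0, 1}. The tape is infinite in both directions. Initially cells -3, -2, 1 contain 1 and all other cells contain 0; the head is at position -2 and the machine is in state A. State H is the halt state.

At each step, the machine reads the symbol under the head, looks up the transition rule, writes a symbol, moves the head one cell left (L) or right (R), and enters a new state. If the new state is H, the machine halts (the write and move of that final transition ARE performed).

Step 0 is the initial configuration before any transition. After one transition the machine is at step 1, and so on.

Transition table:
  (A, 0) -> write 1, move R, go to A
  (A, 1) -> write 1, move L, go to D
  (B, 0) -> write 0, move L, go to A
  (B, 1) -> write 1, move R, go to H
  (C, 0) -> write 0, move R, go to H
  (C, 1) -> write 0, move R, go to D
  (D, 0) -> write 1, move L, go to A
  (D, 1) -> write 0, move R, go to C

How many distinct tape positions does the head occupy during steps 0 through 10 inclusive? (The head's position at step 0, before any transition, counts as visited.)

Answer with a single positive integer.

Answer: 4

Derivation:
Step 1: in state A at pos -2, read 1 -> (A,1)->write 1,move L,goto D. Now: state=D, head=-3, tape[-4..2]=0110010 (head:  ^)
Step 2: in state D at pos -3, read 1 -> (D,1)->write 0,move R,goto C. Now: state=C, head=-2, tape[-4..2]=0010010 (head:   ^)
Step 3: in state C at pos -2, read 1 -> (C,1)->write 0,move R,goto D. Now: state=D, head=-1, tape[-4..2]=0000010 (head:    ^)
Step 4: in state D at pos -1, read 0 -> (D,0)->write 1,move L,goto A. Now: state=A, head=-2, tape[-4..2]=0001010 (head:   ^)
Step 5: in state A at pos -2, read 0 -> (A,0)->write 1,move R,goto A. Now: state=A, head=-1, tape[-4..2]=0011010 (head:    ^)
Step 6: in state A at pos -1, read 1 -> (A,1)->write 1,move L,goto D. Now: state=D, head=-2, tape[-4..2]=0011010 (head:   ^)
Step 7: in state D at pos -2, read 1 -> (D,1)->write 0,move R,goto C. Now: state=C, head=-1, tape[-4..2]=0001010 (head:    ^)
Step 8: in state C at pos -1, read 1 -> (C,1)->write 0,move R,goto D. Now: state=D, head=0, tape[-4..2]=0000010 (head:     ^)
Step 9: in state D at pos 0, read 0 -> (D,0)->write 1,move L,goto A. Now: state=A, head=-1, tape[-4..2]=0000110 (head:    ^)
Step 10: in state A at pos -1, read 0 -> (A,0)->write 1,move R,goto A. Now: state=A, head=0, tape[-4..2]=0001110 (head:     ^)
Head positions at steps 0..10: starting at -2, distinct positions visited = {-3, -2, -1, 0} -> 4 position(s)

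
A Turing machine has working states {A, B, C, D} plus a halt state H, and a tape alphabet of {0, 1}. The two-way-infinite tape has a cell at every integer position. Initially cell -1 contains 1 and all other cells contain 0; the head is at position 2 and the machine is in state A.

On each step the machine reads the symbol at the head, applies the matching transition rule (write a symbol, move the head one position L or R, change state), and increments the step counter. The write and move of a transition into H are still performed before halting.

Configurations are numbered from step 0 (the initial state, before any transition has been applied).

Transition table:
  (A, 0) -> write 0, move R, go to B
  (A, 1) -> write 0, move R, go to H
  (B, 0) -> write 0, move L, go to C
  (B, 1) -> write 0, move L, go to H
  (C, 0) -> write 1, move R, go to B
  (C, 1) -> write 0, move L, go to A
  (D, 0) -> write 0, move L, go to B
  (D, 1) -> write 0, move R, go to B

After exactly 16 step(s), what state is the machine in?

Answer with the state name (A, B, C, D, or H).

Answer: H

Derivation:
Step 1: in state A at pos 2, read 0 -> (A,0)->write 0,move R,goto B. Now: state=B, head=3, tape[-2..4]=0100000 (head:      ^)
Step 2: in state B at pos 3, read 0 -> (B,0)->write 0,move L,goto C. Now: state=C, head=2, tape[-2..4]=0100000 (head:     ^)
Step 3: in state C at pos 2, read 0 -> (C,0)->write 1,move R,goto B. Now: state=B, head=3, tape[-2..4]=0100100 (head:      ^)
Step 4: in state B at pos 3, read 0 -> (B,0)->write 0,move L,goto C. Now: state=C, head=2, tape[-2..4]=0100100 (head:     ^)
Step 5: in state C at pos 2, read 1 -> (C,1)->write 0,move L,goto A. Now: state=A, head=1, tape[-2..4]=0100000 (head:    ^)
Step 6: in state A at pos 1, read 0 -> (A,0)->write 0,move R,goto B. Now: state=B, head=2, tape[-2..4]=0100000 (head:     ^)
Step 7: in state B at pos 2, read 0 -> (B,0)->write 0,move L,goto C. Now: state=C, head=1, tape[-2..4]=0100000 (head:    ^)
Step 8: in state C at pos 1, read 0 -> (C,0)->write 1,move R,goto B. Now: state=B, head=2, tape[-2..4]=0101000 (head:     ^)
Step 9: in state B at pos 2, read 0 -> (B,0)->write 0,move L,goto C. Now: state=C, head=1, tape[-2..4]=0101000 (head:    ^)
Step 10: in state C at pos 1, read 1 -> (C,1)->write 0,move L,goto A. Now: state=A, head=0, tape[-2..4]=0100000 (head:   ^)
Step 11: in state A at pos 0, read 0 -> (A,0)->write 0,move R,goto B. Now: state=B, head=1, tape[-2..4]=0100000 (head:    ^)
Step 12: in state B at pos 1, read 0 -> (B,0)->write 0,move L,goto C. Now: state=C, head=0, tape[-2..4]=0100000 (head:   ^)
Step 13: in state C at pos 0, read 0 -> (C,0)->write 1,move R,goto B. Now: state=B, head=1, tape[-2..4]=0110000 (head:    ^)
Step 14: in state B at pos 1, read 0 -> (B,0)->write 0,move L,goto C. Now: state=C, head=0, tape[-2..4]=0110000 (head:   ^)
Step 15: in state C at pos 0, read 1 -> (C,1)->write 0,move L,goto A. Now: state=A, head=-1, tape[-2..4]=0100000 (head:  ^)
Step 16: in state A at pos -1, read 1 -> (A,1)->write 0,move R,goto H. Now: state=H, head=0, tape[-2..4]=0000000 (head:   ^)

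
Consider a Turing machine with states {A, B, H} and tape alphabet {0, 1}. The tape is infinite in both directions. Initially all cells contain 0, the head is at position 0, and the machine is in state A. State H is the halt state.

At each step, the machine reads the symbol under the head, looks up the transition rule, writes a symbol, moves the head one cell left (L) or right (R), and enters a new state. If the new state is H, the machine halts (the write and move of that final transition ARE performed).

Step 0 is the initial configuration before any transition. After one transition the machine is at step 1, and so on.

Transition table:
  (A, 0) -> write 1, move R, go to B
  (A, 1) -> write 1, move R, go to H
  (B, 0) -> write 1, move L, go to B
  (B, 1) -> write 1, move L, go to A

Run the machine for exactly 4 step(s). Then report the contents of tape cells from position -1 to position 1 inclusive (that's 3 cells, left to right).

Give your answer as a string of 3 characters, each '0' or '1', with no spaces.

Answer: 111

Derivation:
Step 1: in state A at pos 0, read 0 -> (A,0)->write 1,move R,goto B. Now: state=B, head=1, tape[-1..2]=0100 (head:   ^)
Step 2: in state B at pos 1, read 0 -> (B,0)->write 1,move L,goto B. Now: state=B, head=0, tape[-1..2]=0110 (head:  ^)
Step 3: in state B at pos 0, read 1 -> (B,1)->write 1,move L,goto A. Now: state=A, head=-1, tape[-2..2]=00110 (head:  ^)
Step 4: in state A at pos -1, read 0 -> (A,0)->write 1,move R,goto B. Now: state=B, head=0, tape[-2..2]=01110 (head:   ^)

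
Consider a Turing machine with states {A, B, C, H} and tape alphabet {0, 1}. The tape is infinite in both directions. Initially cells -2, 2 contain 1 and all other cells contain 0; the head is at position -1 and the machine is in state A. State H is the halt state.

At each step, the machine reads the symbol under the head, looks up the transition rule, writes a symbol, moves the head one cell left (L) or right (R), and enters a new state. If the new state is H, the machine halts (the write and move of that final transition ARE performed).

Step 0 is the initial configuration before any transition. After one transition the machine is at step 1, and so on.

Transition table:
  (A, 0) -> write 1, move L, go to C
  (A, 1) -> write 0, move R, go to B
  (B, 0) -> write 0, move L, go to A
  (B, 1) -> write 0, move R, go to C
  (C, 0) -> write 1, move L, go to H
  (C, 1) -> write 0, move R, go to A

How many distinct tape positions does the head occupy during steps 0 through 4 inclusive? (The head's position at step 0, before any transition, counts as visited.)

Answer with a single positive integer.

Step 1: in state A at pos -1, read 0 -> (A,0)->write 1,move L,goto C. Now: state=C, head=-2, tape[-3..3]=0110010 (head:  ^)
Step 2: in state C at pos -2, read 1 -> (C,1)->write 0,move R,goto A. Now: state=A, head=-1, tape[-3..3]=0010010 (head:   ^)
Step 3: in state A at pos -1, read 1 -> (A,1)->write 0,move R,goto B. Now: state=B, head=0, tape[-3..3]=0000010 (head:    ^)
Step 4: in state B at pos 0, read 0 -> (B,0)->write 0,move L,goto A. Now: state=A, head=-1, tape[-3..3]=0000010 (head:   ^)
Head positions at steps 0..4: starting at -1, distinct positions visited = {-2, -1, 0} -> 3 position(s)

Answer: 3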